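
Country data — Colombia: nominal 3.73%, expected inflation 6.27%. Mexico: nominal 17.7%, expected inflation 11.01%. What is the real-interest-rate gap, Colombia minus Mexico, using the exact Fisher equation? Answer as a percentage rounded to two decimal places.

Colombia: (1 + 0.0373)/(1 + 0.0627) − 1 = -2.3901%
Mexico: (1 + 0.1770)/(1 + 0.1101) − 1 = 6.0265%
Differential = -2.3901% − 6.0265% = -8.4166% → -8.42%.

-8.42%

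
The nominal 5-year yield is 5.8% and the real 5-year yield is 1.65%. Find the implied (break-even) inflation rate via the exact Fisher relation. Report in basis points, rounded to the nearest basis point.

(1 + π) = (1 + i)/(1 + r) = 1.05800 / 1.01650 = 1.040826
Break-even inflation = 1.040826 − 1 → 408 basis points.

408 basis points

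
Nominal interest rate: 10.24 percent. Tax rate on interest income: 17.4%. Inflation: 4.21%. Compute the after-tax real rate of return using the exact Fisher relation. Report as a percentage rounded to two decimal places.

After-tax nominal return = 10.24% × (1 − 0.174) = 8.45824%.
1 + r = 1.0845824 / 1.04210 = 1.040766
After-tax real rate = 1.040766 − 1 → 4.08%.

4.08%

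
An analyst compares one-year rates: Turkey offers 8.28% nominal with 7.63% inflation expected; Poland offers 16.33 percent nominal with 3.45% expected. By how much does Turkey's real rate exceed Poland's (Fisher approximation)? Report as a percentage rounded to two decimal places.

Turkey: 8.28% − 7.63% = 0.650%
Poland: 16.33% − 3.45% = 12.880%
Differential = -12.230% → -12.23%.

-12.23%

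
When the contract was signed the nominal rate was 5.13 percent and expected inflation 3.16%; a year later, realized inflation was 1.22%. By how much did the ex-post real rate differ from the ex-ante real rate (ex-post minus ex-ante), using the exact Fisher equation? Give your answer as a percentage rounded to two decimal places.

1.95%

Ex-ante: (1 + 0.0513)/(1 + 0.0316) − 1 = 1.9097%
Ex-post: (1 + 0.0513)/(1 + 0.0122) − 1 = 3.8629%
Difference (ex-post − ex-ante) = 1.9532% → 1.95%.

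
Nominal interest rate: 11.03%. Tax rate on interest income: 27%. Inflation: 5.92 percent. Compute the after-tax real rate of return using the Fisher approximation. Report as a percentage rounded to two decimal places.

2.13%

After-tax nominal return = 11.03% × (1 − 0.27) = 8.0519%.
r ≈ 8.0519% − 5.92% → 2.13%.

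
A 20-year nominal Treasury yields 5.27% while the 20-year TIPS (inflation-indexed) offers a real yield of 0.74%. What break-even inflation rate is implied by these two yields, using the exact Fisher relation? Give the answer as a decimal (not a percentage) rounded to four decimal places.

0.0450

(1 + π) = (1 + i)/(1 + r) = 1.05270 / 1.00740 = 1.044967
Break-even inflation = 1.044967 − 1 → 0.0450.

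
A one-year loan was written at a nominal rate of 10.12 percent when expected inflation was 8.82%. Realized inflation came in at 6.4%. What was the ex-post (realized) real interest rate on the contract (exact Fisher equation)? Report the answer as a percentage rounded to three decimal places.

3.496%

Ex-post: (1 + 0.1012)/(1 + 0.0640) − 1 = 3.4962%
So the realized real rate is 3.496%.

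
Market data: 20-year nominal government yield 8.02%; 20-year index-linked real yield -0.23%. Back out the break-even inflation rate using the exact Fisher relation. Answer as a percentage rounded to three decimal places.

8.269%

(1 + π) = (1 + i)/(1 + r) = 1.08020 / 0.99770 = 1.082690
Break-even inflation = 1.082690 − 1 → 8.269%.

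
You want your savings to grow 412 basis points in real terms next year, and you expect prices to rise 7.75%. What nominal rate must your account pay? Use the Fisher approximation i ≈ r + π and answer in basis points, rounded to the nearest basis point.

i ≈ r + π = 4.12% + 7.75% = 1187 basis points.

1187 basis points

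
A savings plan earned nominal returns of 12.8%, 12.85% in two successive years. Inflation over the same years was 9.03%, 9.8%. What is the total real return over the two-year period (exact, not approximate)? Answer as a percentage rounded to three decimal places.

6.332%

Compound the nominal returns: 1.1280 × 1.1285 = 1.272948.
Compound inflation: 1.0903 × 1.0980 = 1.197149.
Deflate: 1.272948 / 1.197149 = 1.063316.
Total real return = 1.063316 − 1 → 6.332%.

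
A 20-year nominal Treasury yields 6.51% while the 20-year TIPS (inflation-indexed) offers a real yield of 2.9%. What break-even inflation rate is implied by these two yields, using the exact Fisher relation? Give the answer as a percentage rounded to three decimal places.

(1 + π) = (1 + i)/(1 + r) = 1.06510 / 1.02900 = 1.035083
Break-even inflation = 1.035083 − 1 → 3.508%.

3.508%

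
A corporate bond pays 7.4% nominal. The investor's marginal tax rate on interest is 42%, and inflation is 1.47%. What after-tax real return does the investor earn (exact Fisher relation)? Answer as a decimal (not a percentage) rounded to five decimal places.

After-tax nominal return = 7.4% × (1 − 0.42) = 4.2920%.
1 + r = 1.04292 / 1.01470 = 1.027811
After-tax real rate = 1.027811 − 1 → 0.02781.

0.02781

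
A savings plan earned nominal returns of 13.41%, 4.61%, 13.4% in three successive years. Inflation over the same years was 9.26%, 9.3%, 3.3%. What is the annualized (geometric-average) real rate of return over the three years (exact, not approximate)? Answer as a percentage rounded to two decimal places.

2.93%

Nominal growth factor = 1.1341 × 1.0461 × 1.1340 = 1.34535720
Price-level growth factor = 1.0926 × 1.0930 × 1.0330 = 1.23362079
Real growth factor = 1.34535720 / 1.23362079 = 1.09057598
Annualized real rate = 1.09057598^(1/3) − 1 = 2.9324% → 2.93%.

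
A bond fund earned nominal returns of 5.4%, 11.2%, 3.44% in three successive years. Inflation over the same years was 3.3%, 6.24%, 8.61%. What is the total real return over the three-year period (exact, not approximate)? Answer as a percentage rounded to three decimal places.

1.713%

Nominal growth factor = 1.0540 × 1.1120 × 1.0344 = 1.212366
Price-level growth factor = 1.0330 × 1.0624 × 1.0861 = 1.191950
Real growth factor = 1.212366 / 1.191950 = 1.017128
Total real return = 1.017128 − 1 → 1.713%.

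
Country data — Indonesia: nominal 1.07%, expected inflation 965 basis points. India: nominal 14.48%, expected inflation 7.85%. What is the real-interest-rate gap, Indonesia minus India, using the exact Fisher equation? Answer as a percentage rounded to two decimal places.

-13.97%

Indonesia: (1 + 0.0107)/(1 + 0.0965) − 1 = -7.8249%
India: (1 + 0.1448)/(1 + 0.0785) − 1 = 6.1474%
Differential = -7.8249% − 6.1474% = -13.9723% → -13.97%.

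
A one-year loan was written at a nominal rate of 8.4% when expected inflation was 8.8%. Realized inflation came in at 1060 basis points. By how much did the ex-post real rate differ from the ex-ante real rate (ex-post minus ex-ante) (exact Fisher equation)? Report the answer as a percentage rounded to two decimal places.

Ex-ante: (1 + 0.0840)/(1 + 0.0880) − 1 = -0.3676%
Ex-post: (1 + 0.0840)/(1 + 0.1060) − 1 = -1.9892%
Difference (ex-post − ex-ante) = -1.6215% → -1.62%.

-1.62%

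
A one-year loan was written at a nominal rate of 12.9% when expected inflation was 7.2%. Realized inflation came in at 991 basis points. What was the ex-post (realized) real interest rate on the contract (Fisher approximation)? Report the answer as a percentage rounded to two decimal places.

2.99%

Ex-post: 12.9% − 9.91% = 2.990%
So the realized real rate is 2.99%.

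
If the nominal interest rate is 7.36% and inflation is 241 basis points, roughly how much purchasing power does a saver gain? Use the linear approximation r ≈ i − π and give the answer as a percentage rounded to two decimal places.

4.95%

r ≈ i − π = 7.36% − 2.41% = 4.95%.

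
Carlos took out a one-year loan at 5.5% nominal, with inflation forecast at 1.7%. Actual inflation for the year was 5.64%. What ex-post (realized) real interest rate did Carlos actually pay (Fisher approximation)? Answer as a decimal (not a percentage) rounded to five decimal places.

-0.00140

Ex-post: 5.5% − 5.64% = -0.140%
So the realized real rate is -0.00140.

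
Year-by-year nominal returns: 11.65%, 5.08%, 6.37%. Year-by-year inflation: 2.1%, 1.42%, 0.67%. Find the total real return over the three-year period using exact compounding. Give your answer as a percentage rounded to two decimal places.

19.71%

Compound the nominal returns: 1.1165 × 1.0508 × 1.0637 = 1.2479522.
Compound inflation: 1.0210 × 1.0142 × 1.0067 = 1.0424360.
Deflate: 1.2479522 / 1.0424360 = 1.1971499.
Total real return = 1.1971499 − 1 → 19.71%.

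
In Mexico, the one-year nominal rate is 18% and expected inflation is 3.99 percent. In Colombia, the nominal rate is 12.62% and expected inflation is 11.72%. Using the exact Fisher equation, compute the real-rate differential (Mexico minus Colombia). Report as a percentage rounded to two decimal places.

Mexico: (1 + 0.1800)/(1 + 0.0399) − 1 = 13.4724%
Colombia: (1 + 0.1262)/(1 + 0.1172) − 1 = 0.8056%
Differential = 13.4724% − 0.8056% = 12.6669% → 12.67%.

12.67%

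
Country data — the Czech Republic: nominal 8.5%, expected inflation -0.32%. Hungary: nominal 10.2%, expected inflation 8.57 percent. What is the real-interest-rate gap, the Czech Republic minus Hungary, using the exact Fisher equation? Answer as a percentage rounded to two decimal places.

The Czech Republic: (1 + 0.0850)/(1 − 0.0032) − 1 = 8.8483%
Hungary: (1 + 0.1020)/(1 + 0.0857) − 1 = 1.5013%
Differential = 8.8483% − 1.5013% = 7.3470% → 7.35%.

7.35%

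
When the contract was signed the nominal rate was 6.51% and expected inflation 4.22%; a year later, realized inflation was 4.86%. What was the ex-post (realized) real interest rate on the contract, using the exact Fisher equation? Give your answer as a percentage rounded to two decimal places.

1.57%

Ex-post: (1 + 0.0651)/(1 + 0.0486) − 1 = 1.5735%
So the realized real rate is 1.57%.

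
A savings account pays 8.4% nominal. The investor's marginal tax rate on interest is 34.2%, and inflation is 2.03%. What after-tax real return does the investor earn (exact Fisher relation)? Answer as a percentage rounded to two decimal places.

3.43%

After-tax nominal return = 8.4% × (1 − 0.342) = 5.5272%.
1 + r = 1.055272 / 1.02030 = 1.034276
After-tax real rate = 1.034276 − 1 → 3.43%.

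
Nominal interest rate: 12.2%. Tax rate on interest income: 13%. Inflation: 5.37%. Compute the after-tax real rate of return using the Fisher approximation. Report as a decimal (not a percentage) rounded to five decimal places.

After-tax nominal return = 12.2% × (1 − 0.13) = 10.6140%.
r ≈ 10.6140% − 5.37% → 0.05244.

0.05244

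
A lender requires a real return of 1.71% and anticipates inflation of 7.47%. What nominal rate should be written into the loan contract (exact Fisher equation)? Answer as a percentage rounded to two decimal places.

9.31%

(1 + i) = (1 + r)(1 + π) = 1.01710 × 1.07470 = 1.09307737
i = 1.09307737 − 1, so the required nominal rate is 9.31%.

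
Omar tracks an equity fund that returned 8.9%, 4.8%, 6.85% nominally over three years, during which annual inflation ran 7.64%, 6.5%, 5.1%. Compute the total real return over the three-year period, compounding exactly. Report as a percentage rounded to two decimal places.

1.21%

Compound the nominal returns: 1.0890 × 1.0480 × 1.0685 = 1.219449.
Compound inflation: 1.0764 × 1.0650 × 1.0510 = 1.204831.
Deflate: 1.219449 / 1.204831 = 1.012133.
Total real return = 1.012133 − 1 → 1.21%.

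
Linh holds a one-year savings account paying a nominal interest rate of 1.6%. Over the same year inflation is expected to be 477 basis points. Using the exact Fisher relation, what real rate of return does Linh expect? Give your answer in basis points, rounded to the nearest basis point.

By the Fisher relation, 1 + r = (1 + i)/(1 + π).
1 + r = 1.01600 / 1.04770 = 0.969743
r = 0.969743 − 1 = -3.0257%, i.e. -303 basis points.

-303 basis points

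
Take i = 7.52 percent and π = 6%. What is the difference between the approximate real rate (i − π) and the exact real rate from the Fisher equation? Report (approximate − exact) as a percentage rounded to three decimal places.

0.086%

Approximate: r ≈ 7.520% − 6.000% = 1.5200%
Exact: (1 + 0.0752)/(1 + 0.0600) − 1 = 1.4340%
Error = 1.5200% − 1.4340% = 0.0860% → 0.086%.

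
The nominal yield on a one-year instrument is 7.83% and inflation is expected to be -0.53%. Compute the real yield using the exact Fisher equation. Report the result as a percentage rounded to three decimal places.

By the Fisher relation, 1 + r = (1 + i)/(1 + π).
1 + r = 1.07830 / 0.99470 = 1.0840454
r = 1.0840454 − 1 = 8.40454%, i.e. 8.405%.

8.405%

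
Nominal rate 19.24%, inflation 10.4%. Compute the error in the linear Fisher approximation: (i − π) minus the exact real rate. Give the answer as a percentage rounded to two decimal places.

Approximate: r ≈ 19.240% − 10.400% = 8.8400%
Exact: (1 + 0.1924)/(1 + 0.1040) − 1 = 8.0072%
Error = 8.8400% − 8.0072% = 0.8328% → 0.83%.

0.83%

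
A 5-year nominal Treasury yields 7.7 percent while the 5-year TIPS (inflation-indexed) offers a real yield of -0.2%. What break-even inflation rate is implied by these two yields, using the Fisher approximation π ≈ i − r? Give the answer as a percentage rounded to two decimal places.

7.90%

π ≈ i − r = 7.7% − (-0.2%) → 7.90%.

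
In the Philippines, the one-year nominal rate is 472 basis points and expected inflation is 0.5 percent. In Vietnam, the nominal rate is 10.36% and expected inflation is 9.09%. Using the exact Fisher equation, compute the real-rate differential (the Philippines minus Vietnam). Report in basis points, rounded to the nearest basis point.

The Philippines: (1 + 0.0472)/(1 + 0.0050) − 1 = 4.1990%
Vietnam: (1 + 0.1036)/(1 + 0.0909) − 1 = 1.1642%
Differential = 4.1990% − 1.1642% = 3.0348% → 303 basis points.

303 basis points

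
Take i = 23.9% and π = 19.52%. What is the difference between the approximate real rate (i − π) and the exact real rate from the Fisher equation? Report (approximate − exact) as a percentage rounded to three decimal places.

Approximate: r ≈ 23.900% − 19.520% = 4.3800%
Exact: (1 + 0.2390)/(1 + 0.1952) − 1 = 3.6647%
Error = 4.3800% − 3.6647% = 0.7153% → 0.715%.

0.715%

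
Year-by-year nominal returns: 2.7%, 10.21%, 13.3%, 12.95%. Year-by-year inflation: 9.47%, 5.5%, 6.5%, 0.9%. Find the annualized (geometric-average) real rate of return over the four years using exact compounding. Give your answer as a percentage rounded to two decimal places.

Compound the nominal returns: 1.0270 × 1.1021 × 1.1330 × 1.1295 = 1.44846362.
Compound inflation: 1.0947 × 1.0550 × 1.0650 × 1.0090 = 1.24104735.
Deflate: 1.44846362 / 1.24104735 = 1.16713002.
Annualized real rate = 1.16713002^(1/4) − 1 = 3.9393% → 3.94%.

3.94%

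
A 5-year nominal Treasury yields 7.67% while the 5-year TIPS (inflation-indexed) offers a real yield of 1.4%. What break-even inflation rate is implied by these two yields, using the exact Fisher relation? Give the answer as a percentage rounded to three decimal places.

6.183%

(1 + π) = (1 + i)/(1 + r) = 1.07670 / 1.01400 = 1.061834
Break-even inflation = 1.061834 − 1 → 6.183%.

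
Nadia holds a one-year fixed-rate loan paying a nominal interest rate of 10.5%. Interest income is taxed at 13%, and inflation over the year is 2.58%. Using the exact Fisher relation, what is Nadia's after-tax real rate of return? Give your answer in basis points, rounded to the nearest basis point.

639 basis points

After-tax nominal return = 10.5% × (1 − 0.13) = 9.1350%.
1 + r = 1.09135 / 1.02580 = 1.063901
After-tax real rate = 1.063901 − 1 → 639 basis points.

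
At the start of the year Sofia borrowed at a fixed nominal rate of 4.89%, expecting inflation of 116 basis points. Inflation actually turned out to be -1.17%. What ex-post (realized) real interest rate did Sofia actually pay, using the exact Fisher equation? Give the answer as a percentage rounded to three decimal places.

6.132%

Ex-post: (1 + 0.0489)/(1 − 0.0117) − 1 = 6.1317%
So the realized real rate is 6.132%.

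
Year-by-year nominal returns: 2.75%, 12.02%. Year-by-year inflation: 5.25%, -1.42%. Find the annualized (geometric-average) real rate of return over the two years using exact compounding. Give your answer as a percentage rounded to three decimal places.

Compound the nominal returns: 1.0275 × 1.1202 = 1.15100550.
Compound inflation: 1.0525 × 0.9858 = 1.03755450.
Deflate: 1.15100550 / 1.03755450 = 1.10934462.
Annualized real rate = 1.10934462^(1/2) − 1 = 5.3254% → 5.325%.

5.325%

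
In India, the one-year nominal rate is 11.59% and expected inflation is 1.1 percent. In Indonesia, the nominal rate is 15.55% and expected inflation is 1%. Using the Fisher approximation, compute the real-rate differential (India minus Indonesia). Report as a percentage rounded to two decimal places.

India: 11.59% − 1.1% = 10.490%
Indonesia: 15.55% − 1% = 14.550%
Differential = -4.060% → -4.06%.

-4.06%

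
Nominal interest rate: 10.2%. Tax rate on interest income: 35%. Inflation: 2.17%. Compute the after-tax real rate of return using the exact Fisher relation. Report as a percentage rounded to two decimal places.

After-tax nominal return = 10.2% × (1 − 0.35) = 6.6300%.
1 + r = 1.06630 / 1.02170 = 1.043653
After-tax real rate = 1.043653 − 1 → 4.37%.

4.37%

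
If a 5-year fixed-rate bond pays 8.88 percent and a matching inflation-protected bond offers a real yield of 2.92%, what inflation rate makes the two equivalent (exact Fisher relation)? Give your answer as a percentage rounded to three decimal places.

5.791%

(1 + π) = (1 + i)/(1 + r) = 1.08880 / 1.02920 = 1.057909
Break-even inflation = 1.057909 − 1 → 5.791%.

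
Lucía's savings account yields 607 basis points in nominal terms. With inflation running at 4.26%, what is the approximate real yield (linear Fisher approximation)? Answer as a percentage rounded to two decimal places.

r ≈ i − π = 6.07% − 4.26% = 1.81%.

1.81%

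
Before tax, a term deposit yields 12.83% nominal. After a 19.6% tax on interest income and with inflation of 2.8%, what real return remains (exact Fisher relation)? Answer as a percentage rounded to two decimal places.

7.31%

After-tax nominal return = 12.83% × (1 − 0.196) = 10.31532%.
1 + r = 1.1031532 / 1.02800 = 1.073106
After-tax real rate = 1.073106 − 1 → 7.31%.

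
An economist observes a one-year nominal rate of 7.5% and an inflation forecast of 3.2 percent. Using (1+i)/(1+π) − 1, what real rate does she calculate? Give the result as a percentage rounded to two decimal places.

1 + r = 1.07500 / 1.03200 = 1.041667
r = 1.041667 − 1 = 4.1667%, i.e. 4.17%.

4.17%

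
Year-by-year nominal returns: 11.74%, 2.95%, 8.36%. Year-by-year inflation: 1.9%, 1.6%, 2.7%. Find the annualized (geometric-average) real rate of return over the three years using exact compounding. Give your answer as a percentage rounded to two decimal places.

5.44%

Nominal growth factor = 1.1174 × 1.0295 × 1.0836 = 1.24653367
Price-level growth factor = 1.0190 × 1.0160 × 1.0270 = 1.06325721
Real growth factor = 1.24653367 / 1.06325721 = 1.17237265
Annualized real rate = 1.17237265^(1/3) − 1 = 5.4440% → 5.44%.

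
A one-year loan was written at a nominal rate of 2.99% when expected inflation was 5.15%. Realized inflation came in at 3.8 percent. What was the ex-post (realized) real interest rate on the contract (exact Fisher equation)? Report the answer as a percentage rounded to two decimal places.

-0.78%

Ex-post: (1 + 0.0299)/(1 + 0.0380) − 1 = -0.7803%
So the realized real rate is -0.78%.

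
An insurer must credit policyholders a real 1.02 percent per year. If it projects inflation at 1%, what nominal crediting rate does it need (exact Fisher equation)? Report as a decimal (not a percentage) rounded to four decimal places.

(1 + i) = (1 + r)(1 + π) = 1.01020 × 1.01000 = 1.020302
i = 1.020302 − 1, so the required nominal rate is 0.0203.

0.0203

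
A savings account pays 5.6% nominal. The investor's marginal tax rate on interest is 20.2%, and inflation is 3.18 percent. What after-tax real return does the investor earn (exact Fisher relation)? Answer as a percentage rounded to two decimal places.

1.25%

After-tax nominal return = 5.6% × (1 − 0.202) = 4.4688%.
1 + r = 1.044688 / 1.03180 = 1.012491
After-tax real rate = 1.012491 − 1 → 1.25%.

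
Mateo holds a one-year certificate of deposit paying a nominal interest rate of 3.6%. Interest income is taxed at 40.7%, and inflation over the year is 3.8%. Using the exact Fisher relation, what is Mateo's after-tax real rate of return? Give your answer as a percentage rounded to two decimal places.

-1.60%

After-tax nominal return = 3.6% × (1 − 0.407) = 2.1348%.
1 + r = 1.021348 / 1.03800 = 0.983958
After-tax real rate = 0.983958 − 1 → -1.60%.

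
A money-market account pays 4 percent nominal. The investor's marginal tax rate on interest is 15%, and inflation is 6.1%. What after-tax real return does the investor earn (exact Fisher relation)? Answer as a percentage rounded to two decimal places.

-2.54%

After-tax nominal return = 4% × (1 − 0.15) = 3.4000%.
1 + r = 1.03400 / 1.06100 = 0.974552
After-tax real rate = 0.974552 − 1 → -2.54%.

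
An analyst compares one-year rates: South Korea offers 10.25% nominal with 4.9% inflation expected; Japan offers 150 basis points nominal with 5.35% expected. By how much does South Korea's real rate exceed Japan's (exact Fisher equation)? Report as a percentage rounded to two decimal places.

8.75%

South Korea: (1 + 0.1025)/(1 + 0.0490) − 1 = 5.1001%
Japan: (1 + 0.0150)/(1 + 0.0535) − 1 = -3.6545%
Differential = 5.1001% − (-3.6545%) = 8.7546% → 8.75%.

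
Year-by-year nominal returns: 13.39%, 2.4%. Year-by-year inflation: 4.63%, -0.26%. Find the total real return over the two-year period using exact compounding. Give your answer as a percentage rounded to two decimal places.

Compound the nominal returns: 1.1339 × 1.0240 = 1.161114.
Compound inflation: 1.0463 × 0.9974 = 1.043580.
Deflate: 1.161114 / 1.043580 = 1.112626.
Total real return = 1.112626 − 1 → 11.26%.

11.26%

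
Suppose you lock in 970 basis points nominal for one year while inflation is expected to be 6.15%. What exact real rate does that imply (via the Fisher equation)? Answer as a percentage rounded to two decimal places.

3.34%

By the Fisher equation, 1 + r = (1 + i)/(1 + π).
1 + r = 1.09700 / 1.06150 = 1.033443
r = 1.033443 − 1 = 3.3443%, i.e. 3.34%.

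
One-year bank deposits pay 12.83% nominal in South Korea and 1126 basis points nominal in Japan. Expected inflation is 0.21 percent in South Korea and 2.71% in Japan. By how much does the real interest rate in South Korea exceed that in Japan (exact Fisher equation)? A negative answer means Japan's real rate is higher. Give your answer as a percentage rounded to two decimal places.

South Korea: (1 + 0.1283)/(1 + 0.0021) − 1 = 12.5936%
Japan: (1 + 0.1126)/(1 + 0.0271) − 1 = 8.3244%
Differential = 12.5936% − 8.3244% = 4.2691% → 4.27%.

4.27%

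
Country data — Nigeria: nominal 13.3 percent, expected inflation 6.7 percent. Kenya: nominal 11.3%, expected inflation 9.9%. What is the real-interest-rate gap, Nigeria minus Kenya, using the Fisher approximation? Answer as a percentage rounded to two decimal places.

Nigeria: 13.3% − 6.7% = 6.600%
Kenya: 11.3% − 9.9% = 1.400%
Differential = 5.200% → 5.20%.

5.20%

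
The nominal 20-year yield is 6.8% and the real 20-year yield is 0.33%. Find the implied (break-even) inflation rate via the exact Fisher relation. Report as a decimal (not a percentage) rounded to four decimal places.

(1 + π) = (1 + i)/(1 + r) = 1.06800 / 1.00330 = 1.064487
Break-even inflation = 1.064487 − 1 → 0.0645.

0.0645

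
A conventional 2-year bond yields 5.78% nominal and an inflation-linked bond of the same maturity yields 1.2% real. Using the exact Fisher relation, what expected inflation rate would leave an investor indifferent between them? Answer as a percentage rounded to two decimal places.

(1 + π) = (1 + i)/(1 + r) = 1.05780 / 1.01200 = 1.045257
Break-even inflation = 1.045257 − 1 → 4.53%.

4.53%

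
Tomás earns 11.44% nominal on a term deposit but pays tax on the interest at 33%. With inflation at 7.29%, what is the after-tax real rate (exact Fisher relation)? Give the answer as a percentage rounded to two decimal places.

After-tax nominal return = 11.44% × (1 − 0.33) = 7.6648%.
1 + r = 1.076648 / 1.07290 = 1.003493
After-tax real rate = 1.003493 − 1 → 0.35%.

0.35%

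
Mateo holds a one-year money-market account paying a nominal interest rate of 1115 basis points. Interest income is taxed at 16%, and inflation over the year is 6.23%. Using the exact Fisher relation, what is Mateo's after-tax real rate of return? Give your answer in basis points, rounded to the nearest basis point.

After-tax nominal return = 11.15% × (1 − 0.16) = 9.3660%.
1 + r = 1.09366 / 1.06230 = 1.029521
After-tax real rate = 1.029521 − 1 → 295 basis points.

295 basis points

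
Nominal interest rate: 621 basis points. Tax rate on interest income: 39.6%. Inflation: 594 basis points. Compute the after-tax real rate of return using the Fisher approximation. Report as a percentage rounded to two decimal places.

-2.19%

After-tax nominal return = 6.21% × (1 − 0.396) = 3.75084%.
r ≈ 3.75084% − 5.94% → -2.19%.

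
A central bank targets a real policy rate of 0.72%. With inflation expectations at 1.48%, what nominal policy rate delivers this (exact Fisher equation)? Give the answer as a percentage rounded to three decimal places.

(1 + i) = (1 + r)(1 + π) = 1.00720 × 1.01480 = 1.02210656
i = 1.02210656 − 1, so the required nominal rate is 2.211%.

2.211%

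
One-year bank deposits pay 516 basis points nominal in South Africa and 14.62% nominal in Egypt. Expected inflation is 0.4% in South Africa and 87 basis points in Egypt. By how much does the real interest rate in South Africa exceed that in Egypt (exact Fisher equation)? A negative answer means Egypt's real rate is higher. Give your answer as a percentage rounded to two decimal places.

South Africa: (1 + 0.0516)/(1 + 0.0040) − 1 = 4.7410%
Egypt: (1 + 0.1462)/(1 + 0.0087) − 1 = 13.6314%
Differential = 4.7410% − 13.6314% = -8.8904% → -8.89%.

-8.89%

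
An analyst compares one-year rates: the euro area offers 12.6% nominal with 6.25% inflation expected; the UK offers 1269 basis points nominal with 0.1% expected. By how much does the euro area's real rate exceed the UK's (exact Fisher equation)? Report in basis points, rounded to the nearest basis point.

-660 basis points

The euro area: (1 + 0.1260)/(1 + 0.0625) − 1 = 5.9765%
The UK: (1 + 0.1269)/(1 + 0.0010) − 1 = 12.5774%
Differential = 5.9765% − 12.5774% = -6.6010% → -660 basis points.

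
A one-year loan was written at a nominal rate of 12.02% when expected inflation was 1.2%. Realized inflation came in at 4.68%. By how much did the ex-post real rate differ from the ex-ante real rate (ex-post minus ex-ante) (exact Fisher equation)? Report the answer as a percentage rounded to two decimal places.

-3.68%

Ex-ante: (1 + 0.1202)/(1 + 0.0120) − 1 = 10.6917%
Ex-post: (1 + 0.1202)/(1 + 0.0468) − 1 = 7.0118%
Difference (ex-post − ex-ante) = -3.6799% → -3.68%.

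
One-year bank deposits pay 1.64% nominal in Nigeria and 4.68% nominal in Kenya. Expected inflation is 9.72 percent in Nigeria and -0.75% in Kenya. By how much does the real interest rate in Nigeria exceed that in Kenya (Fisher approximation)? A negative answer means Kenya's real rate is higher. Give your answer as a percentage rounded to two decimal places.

Nigeria: 1.64% − 9.72% = -8.080%
Kenya: 4.68% − (-0.75%) = 5.430%
Differential = -13.510% → -13.51%.

-13.51%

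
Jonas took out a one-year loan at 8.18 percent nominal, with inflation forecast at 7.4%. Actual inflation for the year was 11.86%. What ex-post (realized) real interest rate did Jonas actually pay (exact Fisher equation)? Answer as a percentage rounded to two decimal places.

-3.29%

Ex-post: (1 + 0.0818)/(1 + 0.1186) − 1 = -3.2898%
So the realized real rate is -3.29%.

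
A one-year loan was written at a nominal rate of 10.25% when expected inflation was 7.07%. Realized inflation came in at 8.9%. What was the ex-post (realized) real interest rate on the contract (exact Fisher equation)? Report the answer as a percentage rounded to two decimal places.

Ex-post: (1 + 0.1025)/(1 + 0.0890) − 1 = 1.2397%
So the realized real rate is 1.24%.

1.24%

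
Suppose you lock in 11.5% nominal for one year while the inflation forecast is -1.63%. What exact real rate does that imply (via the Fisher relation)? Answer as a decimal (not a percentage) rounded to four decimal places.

0.1335

1 + r = 1.11500 / 0.98370 = 1.133476
r = 1.133476 − 1 = 13.3476%, i.e. 0.1335.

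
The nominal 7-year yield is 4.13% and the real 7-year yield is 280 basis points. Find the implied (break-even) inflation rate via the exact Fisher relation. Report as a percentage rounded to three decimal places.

1.294%

(1 + π) = (1 + i)/(1 + r) = 1.04130 / 1.02800 = 1.012938
Break-even inflation = 1.012938 − 1 → 1.294%.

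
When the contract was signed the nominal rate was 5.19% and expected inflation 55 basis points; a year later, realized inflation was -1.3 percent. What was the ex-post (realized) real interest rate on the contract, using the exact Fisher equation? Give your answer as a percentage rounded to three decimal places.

6.575%

Ex-post: (1 + 0.0519)/(1 − 0.0130) − 1 = 6.57548%
So the realized real rate is 6.575%.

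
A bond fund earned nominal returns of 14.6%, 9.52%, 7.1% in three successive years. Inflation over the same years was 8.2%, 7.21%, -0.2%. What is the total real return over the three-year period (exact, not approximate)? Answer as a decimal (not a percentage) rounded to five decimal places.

0.16111

Nominal growth factor = 1.1460 × 1.0952 × 1.0710 = 1.344211
Price-level growth factor = 1.0820 × 1.0721 × 0.9980 = 1.157692
Real growth factor = 1.344211 / 1.157692 = 1.161113
Total real return = 1.161113 − 1 → 0.16111.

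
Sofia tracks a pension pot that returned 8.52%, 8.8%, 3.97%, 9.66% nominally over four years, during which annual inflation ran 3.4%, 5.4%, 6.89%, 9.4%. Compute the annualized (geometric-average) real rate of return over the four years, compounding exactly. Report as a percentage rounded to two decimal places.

Nominal growth factor = 1.0852 × 1.0880 × 1.0397 × 1.0966 = 1.34615468
Price-level growth factor = 1.0340 × 1.0540 × 1.0689 × 1.0940 = 1.27442872
Real growth factor = 1.34615468 / 1.27442872 = 1.05628088
Annualized real rate = 1.05628088^(1/4) − 1 = 1.3783% → 1.38%.

1.38%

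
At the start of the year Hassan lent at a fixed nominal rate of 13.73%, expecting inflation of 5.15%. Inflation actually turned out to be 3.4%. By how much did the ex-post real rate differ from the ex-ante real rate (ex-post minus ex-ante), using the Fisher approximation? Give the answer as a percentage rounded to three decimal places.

1.750%

Ex-ante: 13.73% − 5.15% = 8.580%
Ex-post: 13.73% − 3.4% = 10.330%
Difference (ex-post − ex-ante) = 1.7500% → 1.750%.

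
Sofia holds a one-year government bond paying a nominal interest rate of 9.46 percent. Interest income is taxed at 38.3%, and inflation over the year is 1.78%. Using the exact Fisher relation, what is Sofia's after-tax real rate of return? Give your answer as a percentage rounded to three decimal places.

After-tax nominal return = 9.46% × (1 − 0.383) = 5.83682%.
1 + r = 1.0583682 / 1.01780 = 1.039859
After-tax real rate = 1.039859 − 1 → 3.986%.

3.986%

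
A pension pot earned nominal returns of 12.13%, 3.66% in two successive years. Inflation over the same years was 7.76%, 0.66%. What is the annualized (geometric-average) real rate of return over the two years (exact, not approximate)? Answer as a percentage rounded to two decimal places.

3.52%

Nominal growth factor = 1.1213 × 1.0366 = 1.16233958
Price-level growth factor = 1.0776 × 1.0066 = 1.08471216
Real growth factor = 1.16233958 / 1.08471216 = 1.07156499
Annualized real rate = 1.07156499^(1/2) − 1 = 3.5164% → 3.52%.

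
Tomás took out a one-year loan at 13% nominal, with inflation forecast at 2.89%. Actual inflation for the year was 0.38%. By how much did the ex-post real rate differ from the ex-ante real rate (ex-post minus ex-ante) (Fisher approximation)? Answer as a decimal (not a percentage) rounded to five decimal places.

Ex-ante: 13% − 2.89% = 10.110%
Ex-post: 13% − 0.38% = 12.620%
Difference (ex-post − ex-ante) = 2.5100% → 0.02510.

0.02510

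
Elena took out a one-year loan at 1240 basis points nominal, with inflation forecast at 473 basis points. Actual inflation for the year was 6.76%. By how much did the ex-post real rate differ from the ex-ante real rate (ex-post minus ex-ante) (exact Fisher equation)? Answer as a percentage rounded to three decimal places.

-2.041%

Ex-ante: (1 + 0.1240)/(1 + 0.0473) − 1 = 7.3236%
Ex-post: (1 + 0.1240)/(1 + 0.0676) − 1 = 5.2829%
Difference (ex-post − ex-ante) = -2.0407% → -2.041%.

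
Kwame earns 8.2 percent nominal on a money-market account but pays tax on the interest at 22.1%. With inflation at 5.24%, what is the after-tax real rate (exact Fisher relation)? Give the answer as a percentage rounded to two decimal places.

After-tax nominal return = 8.2% × (1 − 0.221) = 6.3878%.
1 + r = 1.063878 / 1.05240 = 1.010906
After-tax real rate = 1.010906 − 1 → 1.09%.

1.09%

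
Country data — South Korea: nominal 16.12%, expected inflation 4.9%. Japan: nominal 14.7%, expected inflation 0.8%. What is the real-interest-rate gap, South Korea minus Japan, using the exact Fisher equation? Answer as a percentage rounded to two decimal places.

-3.09%

South Korea: (1 + 0.1612)/(1 + 0.0490) − 1 = 10.6959%
Japan: (1 + 0.1470)/(1 + 0.0080) − 1 = 13.7897%
Differential = 10.6959% − 13.7897% = -3.0938% → -3.09%.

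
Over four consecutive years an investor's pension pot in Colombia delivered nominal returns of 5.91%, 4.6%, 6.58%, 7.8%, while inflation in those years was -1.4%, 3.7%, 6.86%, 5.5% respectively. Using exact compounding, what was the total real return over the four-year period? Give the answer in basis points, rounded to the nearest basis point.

1042 basis points

Nominal growth factor = 1.0591 × 1.0460 × 1.0658 × 1.0780 = 1.272809
Price-level growth factor = 0.9860 × 1.0370 × 1.0686 × 1.0550 = 1.152719
Real growth factor = 1.272809 / 1.152719 = 1.104180
Total real return = 1.104180 − 1 → 1042 basis points.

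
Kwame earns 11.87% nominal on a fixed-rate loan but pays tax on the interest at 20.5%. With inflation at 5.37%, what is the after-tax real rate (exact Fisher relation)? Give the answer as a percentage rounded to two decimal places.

After-tax nominal return = 11.87% × (1 − 0.205) = 9.43665%.
1 + r = 1.0943665 / 1.05370 = 1.038594
After-tax real rate = 1.038594 − 1 → 3.86%.

3.86%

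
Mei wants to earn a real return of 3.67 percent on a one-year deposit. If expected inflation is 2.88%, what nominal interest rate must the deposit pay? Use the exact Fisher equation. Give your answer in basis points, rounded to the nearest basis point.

(1 + i) = (1 + r)(1 + π) = 1.03670 × 1.02880 = 1.06655696
i = 1.06655696 − 1, so the required nominal rate is 666 basis points.

666 basis points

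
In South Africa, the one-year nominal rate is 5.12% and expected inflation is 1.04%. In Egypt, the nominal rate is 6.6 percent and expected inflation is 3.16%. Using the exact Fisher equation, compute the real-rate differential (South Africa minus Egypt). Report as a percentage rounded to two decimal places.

0.70%

South Africa: (1 + 0.0512)/(1 + 0.0104) − 1 = 4.0380%
Egypt: (1 + 0.0660)/(1 + 0.0316) − 1 = 3.3346%
Differential = 4.0380% − 3.3346% = 0.7034% → 0.70%.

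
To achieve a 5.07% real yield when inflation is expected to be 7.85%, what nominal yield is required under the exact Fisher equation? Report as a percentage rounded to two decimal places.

13.32%

(1 + i) = (1 + r)(1 + π) = 1.05070 × 1.07850 = 1.13317995
i = 1.13317995 − 1, so the required nominal rate is 13.32%.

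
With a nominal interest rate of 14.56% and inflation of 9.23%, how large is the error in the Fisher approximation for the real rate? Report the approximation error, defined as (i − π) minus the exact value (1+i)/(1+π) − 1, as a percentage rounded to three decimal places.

Approximate: r ≈ 14.560% − 9.230% = 5.3300%
Exact: (1 + 0.1456)/(1 + 0.0923) − 1 = 4.8796%
Error = 5.3300% − 4.8796% = 0.4504% → 0.450%.

0.450%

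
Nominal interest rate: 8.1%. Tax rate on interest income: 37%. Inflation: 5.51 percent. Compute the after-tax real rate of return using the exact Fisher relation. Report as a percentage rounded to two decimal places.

-0.39%

After-tax nominal return = 8.1% × (1 − 0.37) = 5.1030%.
1 + r = 1.05103 / 1.05510 = 0.996143
After-tax real rate = 0.996143 − 1 → -0.39%.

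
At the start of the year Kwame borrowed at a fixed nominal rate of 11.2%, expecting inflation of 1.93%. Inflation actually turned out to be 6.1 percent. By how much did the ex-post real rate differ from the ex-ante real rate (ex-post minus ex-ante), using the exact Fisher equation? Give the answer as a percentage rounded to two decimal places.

Ex-ante: (1 + 0.1120)/(1 + 0.0193) − 1 = 9.0945%
Ex-post: (1 + 0.1120)/(1 + 0.0610) − 1 = 4.8068%
Difference (ex-post − ex-ante) = -4.2877% → -4.29%.

-4.29%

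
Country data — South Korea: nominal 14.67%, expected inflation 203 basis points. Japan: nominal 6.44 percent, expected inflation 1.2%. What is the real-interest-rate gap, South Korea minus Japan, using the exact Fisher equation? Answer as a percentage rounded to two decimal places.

South Korea: (1 + 0.1467)/(1 + 0.0203) − 1 = 12.3885%
Japan: (1 + 0.0644)/(1 + 0.0120) − 1 = 5.1779%
Differential = 12.3885% − 5.1779% = 7.2106% → 7.21%.

7.21%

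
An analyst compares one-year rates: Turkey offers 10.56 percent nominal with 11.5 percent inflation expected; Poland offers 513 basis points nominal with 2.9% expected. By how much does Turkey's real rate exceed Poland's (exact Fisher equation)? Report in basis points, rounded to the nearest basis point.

-301 basis points

Turkey: (1 + 0.1056)/(1 + 0.1150) − 1 = -0.8430%
Poland: (1 + 0.0513)/(1 + 0.0290) − 1 = 2.1672%
Differential = -0.8430% − 2.1672% = -3.0102% → -301 basis points.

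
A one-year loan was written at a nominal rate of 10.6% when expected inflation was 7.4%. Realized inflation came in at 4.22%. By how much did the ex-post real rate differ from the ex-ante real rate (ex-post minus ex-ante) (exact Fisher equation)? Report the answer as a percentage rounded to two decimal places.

Ex-ante: (1 + 0.1060)/(1 + 0.0740) − 1 = 2.9795%
Ex-post: (1 + 0.1060)/(1 + 0.0422) − 1 = 6.1217%
Difference (ex-post − ex-ante) = 3.1421% → 3.14%.

3.14%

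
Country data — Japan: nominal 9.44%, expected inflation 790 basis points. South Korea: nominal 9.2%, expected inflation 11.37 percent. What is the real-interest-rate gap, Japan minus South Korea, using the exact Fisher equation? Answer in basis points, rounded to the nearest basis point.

338 basis points

Japan: (1 + 0.0944)/(1 + 0.0790) − 1 = 1.4272%
South Korea: (1 + 0.0920)/(1 + 0.1137) − 1 = -1.9485%
Differential = 1.4272% − (-1.9485%) = 3.3757% → 338 basis points.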